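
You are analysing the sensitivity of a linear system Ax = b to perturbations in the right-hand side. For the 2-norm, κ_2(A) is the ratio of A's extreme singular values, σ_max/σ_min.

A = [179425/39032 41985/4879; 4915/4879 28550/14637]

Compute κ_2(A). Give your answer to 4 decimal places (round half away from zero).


form AᵀA = [20071025/906304 14111875/339864; 14111875/339864 9922525/127449] with trace 2822425/28224 and determinant 625/7056
char-poly roots: 100 and 25/28224
σ_max=√100=10, σ_min=√(25/28224)=(5/168) → κ = 336.0000

336.0000


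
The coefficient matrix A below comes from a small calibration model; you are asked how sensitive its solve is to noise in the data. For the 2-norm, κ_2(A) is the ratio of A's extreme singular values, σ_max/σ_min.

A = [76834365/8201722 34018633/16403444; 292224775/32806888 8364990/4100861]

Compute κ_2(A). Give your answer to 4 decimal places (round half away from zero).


275.9200

form AᵀA = [213854498743225/1279776337984 6014574774495/159972042248; 6014574774495/159972042248 2707296449929/319944084496] with trace 133660728461/761318464 and determinant 4931550625/12181095424
λ_max, λ_min = (133660728461/761318464 ± √17864251712588434618521/579605803627319296)/2 = 2809/16, 1755625/761318464
κ = σ_max/σ_min = (53/4)/(1325/27592) = 275.9200


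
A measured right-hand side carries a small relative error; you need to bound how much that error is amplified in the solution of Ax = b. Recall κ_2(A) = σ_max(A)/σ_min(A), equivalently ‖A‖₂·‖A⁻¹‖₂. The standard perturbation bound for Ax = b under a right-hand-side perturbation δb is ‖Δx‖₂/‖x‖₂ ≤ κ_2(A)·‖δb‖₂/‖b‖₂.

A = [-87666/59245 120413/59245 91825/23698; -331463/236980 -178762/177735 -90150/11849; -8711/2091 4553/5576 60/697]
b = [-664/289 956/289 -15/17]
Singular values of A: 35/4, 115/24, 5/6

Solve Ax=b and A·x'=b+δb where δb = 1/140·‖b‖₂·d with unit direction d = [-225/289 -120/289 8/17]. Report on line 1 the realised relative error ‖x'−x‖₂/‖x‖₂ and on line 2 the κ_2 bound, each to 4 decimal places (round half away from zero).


largest singular value 35/4, smallest 5/6
κ_2(A) = (35/4) / (5/6) = 10.5000
perturbation bound = 10.5000·1/140 = 0.0750
solve Ax = b  →  x = [0.1723 -0.1548 -0.4460]
‖b‖ = 4.1231, ‖x‖ = 0.5025
Δx = A⁻¹·δb where δb = 1/140·4.1231·d; ‖Δx‖ = 0.0353
realised ‖Δx‖/‖x‖ = 0.0703
realised/bound (from unrounded values) ≈ 0.9377

0.0703
0.0750


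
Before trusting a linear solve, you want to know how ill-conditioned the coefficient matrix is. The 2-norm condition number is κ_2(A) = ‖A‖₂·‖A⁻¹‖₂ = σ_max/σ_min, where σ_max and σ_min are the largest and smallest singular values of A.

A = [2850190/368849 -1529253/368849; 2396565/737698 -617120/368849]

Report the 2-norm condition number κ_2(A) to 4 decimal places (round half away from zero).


M = AᵀA = [226259502625/3220108516 -30166542630/805027129; -30166542630/805027129 16091430961/805027129]. tr(M)=1005623621/11142244, det(M)=3258025/11142244
solving λ² − 1005623621/11142244·λ + 3258025/11142244 = 0 gives λ = 361/4, 9025/2785561
so κ_2 = √((361/4) / (9025/2785561)) = 166.9000

166.9000


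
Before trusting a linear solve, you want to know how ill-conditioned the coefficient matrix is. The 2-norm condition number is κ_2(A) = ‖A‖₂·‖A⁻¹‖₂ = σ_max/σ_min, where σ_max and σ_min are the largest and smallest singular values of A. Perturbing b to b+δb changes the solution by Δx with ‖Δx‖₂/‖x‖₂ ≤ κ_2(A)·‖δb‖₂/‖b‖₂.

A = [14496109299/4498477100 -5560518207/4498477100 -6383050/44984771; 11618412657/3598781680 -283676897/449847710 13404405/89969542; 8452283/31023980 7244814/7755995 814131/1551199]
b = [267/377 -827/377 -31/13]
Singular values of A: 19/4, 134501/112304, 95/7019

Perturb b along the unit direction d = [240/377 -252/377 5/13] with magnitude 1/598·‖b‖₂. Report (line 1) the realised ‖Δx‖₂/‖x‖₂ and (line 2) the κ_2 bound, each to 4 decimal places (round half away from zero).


largest singular value 19/4, smallest 95/7019
condition number: (19/4) ÷ (95/7019) = 350.9500
worst-case relative error ≤ 350.9500 × 1/598 = 0.5869
solve Ax = b  →  x = [-10.5563 -35.4411 64.0132]
2-norm of b is 3.3166; of x, 73.9270
δb = ε·‖b‖·d = [0.0035 -0.0037 0.0021]; solving A·Δx = δb gives ‖Δx‖ = 0.4098
realised ‖Δx‖/‖x‖ = 0.0055
so the bound overstates the realised error by a factor of ≈ 105.8766 (computed from the unrounded values)

0.0055
0.5869


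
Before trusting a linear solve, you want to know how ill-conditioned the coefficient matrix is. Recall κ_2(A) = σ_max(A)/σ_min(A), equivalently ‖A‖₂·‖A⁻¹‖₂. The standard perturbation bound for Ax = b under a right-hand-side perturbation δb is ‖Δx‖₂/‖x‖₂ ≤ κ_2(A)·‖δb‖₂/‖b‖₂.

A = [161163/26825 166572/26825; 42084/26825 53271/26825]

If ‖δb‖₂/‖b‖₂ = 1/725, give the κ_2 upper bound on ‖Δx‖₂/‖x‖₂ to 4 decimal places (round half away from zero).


0.0510

AᵀA = [44391321/1151329 46539360/1151329; 46539360/1151329 48934449/1151329]; tr = 110970/1369, det = 6561/1369
eigenvalues of AᵀA: λ = (tr ± √(tr²−4·det))/2 = 81, 81/1369
σ_max=√81=9, σ_min=√(81/1369)=(9/37) → κ = 37.0000
κ_2(A)·‖δb‖/‖b‖ = 0.0510


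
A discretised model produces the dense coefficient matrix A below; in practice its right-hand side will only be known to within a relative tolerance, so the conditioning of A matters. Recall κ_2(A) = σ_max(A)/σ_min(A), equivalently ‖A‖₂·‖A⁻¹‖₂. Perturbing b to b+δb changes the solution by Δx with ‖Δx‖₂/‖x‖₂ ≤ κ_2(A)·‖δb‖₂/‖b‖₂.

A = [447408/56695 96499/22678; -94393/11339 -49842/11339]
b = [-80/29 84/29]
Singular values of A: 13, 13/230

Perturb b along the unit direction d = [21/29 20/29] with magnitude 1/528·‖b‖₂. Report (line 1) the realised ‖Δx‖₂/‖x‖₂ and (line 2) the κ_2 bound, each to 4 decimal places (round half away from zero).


0.4356
0.4356

from the listed singular values, σ₁ = 13, σ_n = 13/230
condition number: 13 ÷ (13/230) = 230.0000
worst-case relative error ≤ 230.0000 × 1/528 = 0.4356
solve Ax = b  →  x = [-0.2715 -0.1448]
‖b‖ = 4.0000, ‖x‖ = 0.3077
re-solving with b+δb shifts x by Δx of norm 0.1340
dividing the unrounded norms, ‖Δx‖/‖x‖ = 0.4356
so the bound is sharp here: realised error equals the bound


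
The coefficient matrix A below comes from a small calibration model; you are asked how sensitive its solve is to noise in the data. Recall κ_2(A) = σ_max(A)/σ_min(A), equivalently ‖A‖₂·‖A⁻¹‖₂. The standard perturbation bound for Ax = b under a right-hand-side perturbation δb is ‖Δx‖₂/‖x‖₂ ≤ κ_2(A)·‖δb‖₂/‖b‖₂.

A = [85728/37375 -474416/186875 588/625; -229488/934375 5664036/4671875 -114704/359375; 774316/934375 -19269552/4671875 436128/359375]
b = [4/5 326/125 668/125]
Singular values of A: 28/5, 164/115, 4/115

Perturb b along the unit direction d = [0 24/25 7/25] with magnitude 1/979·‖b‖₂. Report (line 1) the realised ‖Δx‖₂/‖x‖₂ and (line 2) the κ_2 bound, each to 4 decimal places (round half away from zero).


from the listed singular values, σ₁ = 28/5, σ_n = 4/115
κ_2(A) = (28/5) / (4/115) = 161.0000
perturbation bound = 161.0000·1/979 = 0.1645
solve Ax = b  →  x = [-13.4154 28.5507 110.6000]
2-norm of b is 6.0000; of x, 115.0108
re-solving with b+δb shifts x by Δx of norm 0.1762
dividing the unrounded norms, ‖Δx‖/‖x‖ = 0.0015
tightness: 0.0015 against a bound of 0.1645 (unrounded ratio ≈ 0.0093)

0.0015
0.1645


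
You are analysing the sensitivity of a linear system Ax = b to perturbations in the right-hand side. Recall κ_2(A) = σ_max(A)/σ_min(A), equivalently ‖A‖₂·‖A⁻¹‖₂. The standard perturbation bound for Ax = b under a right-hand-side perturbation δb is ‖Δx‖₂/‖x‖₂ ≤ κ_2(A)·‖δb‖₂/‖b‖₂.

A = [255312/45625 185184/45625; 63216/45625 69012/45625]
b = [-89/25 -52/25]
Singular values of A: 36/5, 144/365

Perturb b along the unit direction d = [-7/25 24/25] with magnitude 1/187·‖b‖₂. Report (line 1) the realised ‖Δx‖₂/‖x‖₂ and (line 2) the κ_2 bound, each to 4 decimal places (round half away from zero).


0.0215
0.0976

σ_max = 36/5, σ_min = 144/365
condition number: (36/5) ÷ (144/365) = 18.2500
κ_2(A)·‖δb‖/‖b‖ = 0.0976
solve Ax = b  →  x = [1.0764 -2.3611]
‖b‖ = 4.1231, ‖x‖ = 2.5949
Δx = A⁻¹·δb where δb = 1/187·4.1231·d; ‖Δx‖ = 0.0559
relative error = 0.0215
so the bound overstates the realised error by a factor of ≈ 4.5313 (computed from the unrounded values)


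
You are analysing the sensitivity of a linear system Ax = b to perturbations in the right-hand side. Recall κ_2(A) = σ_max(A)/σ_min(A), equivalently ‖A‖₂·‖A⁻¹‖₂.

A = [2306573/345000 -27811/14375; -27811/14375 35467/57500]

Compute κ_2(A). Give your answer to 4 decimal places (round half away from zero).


138.0000

form AᵀA = [9225259513/190440000 -112106141/7935000; -112106141/7935000 21813017/5290000] with trace 16016845/304704 and determinant 707281/4875264
solving λ² − 16016845/304704·λ + 707281/4875264 = 0 gives λ = 841/16, 841/304704
κ = σ_max/σ_min = (29/4)/(29/552) = 138.0000


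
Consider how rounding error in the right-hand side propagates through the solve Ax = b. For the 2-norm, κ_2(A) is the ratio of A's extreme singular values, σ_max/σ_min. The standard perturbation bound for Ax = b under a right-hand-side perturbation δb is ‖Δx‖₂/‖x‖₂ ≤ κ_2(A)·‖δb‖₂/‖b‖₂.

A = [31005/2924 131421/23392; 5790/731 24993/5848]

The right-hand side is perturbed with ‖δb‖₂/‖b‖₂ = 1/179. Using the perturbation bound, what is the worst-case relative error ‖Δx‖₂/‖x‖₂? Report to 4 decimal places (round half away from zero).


1.5374

M = AᵀA = [1497695625/8549776 6390059625/68398208; 6390059625/68398208 27265880025/547185664]. tr(M)=426015225/1893376, det(M)=1265625/1893376
λ_max, λ_min = (426015225/1893376 ± √181479386715800625/3584872677376)/2 = 225, 5625/1893376
σ_max=√225=15, σ_min=√(5625/1893376)=(75/1376) → κ = 275.2000
worst-case relative error ≤ 275.2000 × 1/179 = 1.5374


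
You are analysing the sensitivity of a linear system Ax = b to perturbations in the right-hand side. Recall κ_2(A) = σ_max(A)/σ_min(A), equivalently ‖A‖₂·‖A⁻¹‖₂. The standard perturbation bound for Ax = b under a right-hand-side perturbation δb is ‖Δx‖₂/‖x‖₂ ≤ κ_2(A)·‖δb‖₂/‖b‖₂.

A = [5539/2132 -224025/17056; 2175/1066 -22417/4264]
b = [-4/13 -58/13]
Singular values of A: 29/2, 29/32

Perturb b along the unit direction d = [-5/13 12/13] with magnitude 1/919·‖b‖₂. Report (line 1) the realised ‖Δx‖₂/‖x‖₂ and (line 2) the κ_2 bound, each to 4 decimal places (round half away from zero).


from the listed singular values, σ₁ = 29/2, σ_n = 29/32
condition number: (29/2) ÷ (29/32) = 16.0000
perturbation bound = 16.0000·1/919 = 0.0174
solve Ax = b  →  x = [-4.3364 -0.8343]
‖b‖₂ = 4.4721 and ‖x‖₂ = 4.4159
with δb = [-0.0019 0.0045], A·Δx = δb → ‖Δx‖ = 0.0054
relative error = 0.0012
so the bound overstates the realised error by a factor of ≈ 14.3178 (computed from the unrounded values)

0.0012
0.0174


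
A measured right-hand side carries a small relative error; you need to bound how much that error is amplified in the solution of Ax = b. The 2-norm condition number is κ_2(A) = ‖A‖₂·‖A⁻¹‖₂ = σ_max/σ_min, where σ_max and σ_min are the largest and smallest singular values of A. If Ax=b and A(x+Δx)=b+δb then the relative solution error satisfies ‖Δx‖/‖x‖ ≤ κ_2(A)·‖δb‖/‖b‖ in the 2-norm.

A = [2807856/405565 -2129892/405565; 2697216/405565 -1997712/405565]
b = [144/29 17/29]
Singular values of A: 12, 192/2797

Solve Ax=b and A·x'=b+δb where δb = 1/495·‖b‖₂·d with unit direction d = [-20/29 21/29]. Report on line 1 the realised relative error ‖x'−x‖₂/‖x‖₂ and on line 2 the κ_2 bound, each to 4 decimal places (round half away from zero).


largest singular value 12, smallest 192/2797
κ = σ_max/σ_min = 12/(192/2797) = 174.8125
bound on ‖Δx‖/‖x‖: κ·ε = 174.8125·1/495 = 0.3532
solve Ax = b  →  x = [-25.9552 -35.1625]
2-norm of b is 5.0000; of x, 43.7044
re-solving with b+δb shifts x by Δx of norm 0.1471
relative error = 0.0034
so the bound overstates the realised error by a factor of ≈ 104.8906 (computed from the unrounded values)

0.0034
0.3532


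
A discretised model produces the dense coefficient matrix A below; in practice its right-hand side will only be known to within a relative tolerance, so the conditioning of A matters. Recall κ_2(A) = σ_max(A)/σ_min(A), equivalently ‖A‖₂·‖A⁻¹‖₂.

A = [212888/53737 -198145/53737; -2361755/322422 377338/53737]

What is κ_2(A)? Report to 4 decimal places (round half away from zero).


163.5000

AᵀA = [24946205881/359709156 -1979716375/29975763; -1979716375/29975763 628530821/9991921]; tr = 56567557/427716, det = 279841/427716
solving λ² − 56567557/427716·λ + 279841/427716 = 0 gives λ = 529/4, 529/106929
κ_2(A) = √(λ_max/λ_min) = √((529/4) / (529/106929)) = 163.5000


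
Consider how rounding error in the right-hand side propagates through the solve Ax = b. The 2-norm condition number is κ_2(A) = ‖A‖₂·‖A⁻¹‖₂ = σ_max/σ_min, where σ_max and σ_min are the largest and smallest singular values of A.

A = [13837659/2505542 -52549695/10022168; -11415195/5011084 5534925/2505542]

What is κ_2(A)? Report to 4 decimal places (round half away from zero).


AᵀA = [5303135522421/148585579024 -5050468972395/148585579024; -5050468972395/148585579024 19240454205225/594342316096]; tr = 48101065749/706709056, det = 741200625/11307344896
λ_max, λ_min = (48101065749/706709056 ± √2313581572891120841001/499437689832411136)/2 = 1089/16, 680625/706709056
κ = σ_max/σ_min = (33/4)/(825/26584) = 265.8400

265.8400


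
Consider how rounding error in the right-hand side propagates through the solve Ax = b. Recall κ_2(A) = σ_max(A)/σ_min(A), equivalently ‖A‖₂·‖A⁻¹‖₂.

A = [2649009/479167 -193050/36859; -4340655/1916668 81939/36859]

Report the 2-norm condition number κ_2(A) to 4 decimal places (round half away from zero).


AᵀA = [775841803209/21737374096 -184710283065/5434343524; -184710283065/5434343524 43982302221/1358585881]; tr = 1759284945/25847056, det = 1185921/6461764
λ_max, λ_min = (1759284945/25847056 ± √3094593076639675809/668070303867136)/2 = 1089/16, 4356/1615441
σ_max=√(1089/16)=(33/4), σ_min=√(4356/1615441)=(66/1271) → κ = 158.8750

158.8750


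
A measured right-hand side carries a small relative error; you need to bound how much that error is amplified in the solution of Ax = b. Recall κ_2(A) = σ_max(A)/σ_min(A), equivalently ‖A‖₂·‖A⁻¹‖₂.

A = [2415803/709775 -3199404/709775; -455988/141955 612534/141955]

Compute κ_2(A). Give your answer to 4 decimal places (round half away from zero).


293.7000

AᵀA = [13120369249/599025625 -17493262332/599025625; -17493262332/599025625 23324772276/599025625]; tr = 1457805661/23961025, det = 1028196/23961025
eigenvalues of AᵀA: λ = (tr ± √(tr²−4·det))/2 = 1521/25, 676/958441
κ_2(A) = √(λ_max/λ_min) = √((1521/25) / (676/958441)) = 293.7000


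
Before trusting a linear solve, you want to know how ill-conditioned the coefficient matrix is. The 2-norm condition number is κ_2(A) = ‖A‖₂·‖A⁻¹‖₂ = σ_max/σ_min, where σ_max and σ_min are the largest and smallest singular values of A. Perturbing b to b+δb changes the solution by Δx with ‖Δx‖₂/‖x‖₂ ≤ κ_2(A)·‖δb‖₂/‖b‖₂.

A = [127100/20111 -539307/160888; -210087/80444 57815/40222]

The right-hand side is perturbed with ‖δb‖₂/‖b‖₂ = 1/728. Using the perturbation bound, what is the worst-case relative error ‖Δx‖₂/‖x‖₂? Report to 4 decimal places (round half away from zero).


0.2500

AᵀA = [1790574601/38291344 -477468045/19145672; -477468045/19145672 2037474721/153165376]; tr = 31833125/529984, det = 923521/8479744
λ_max, λ_min = (31833125/529984 ± √1013225484427209/280883040256)/2 = 961/16, 961/529984
σ_max=√(961/16)=(31/4), σ_min=√(961/529984)=(31/728) → κ = 182.0000
perturbation bound = 182.0000·1/728 = 0.2500


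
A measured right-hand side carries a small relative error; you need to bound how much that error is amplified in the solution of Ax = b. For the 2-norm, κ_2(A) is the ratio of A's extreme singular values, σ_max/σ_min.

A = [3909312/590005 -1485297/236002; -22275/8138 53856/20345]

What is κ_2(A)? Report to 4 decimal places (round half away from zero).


AᵀA = [423449548929/8239192900 -20163871728/411959645; -20163871728/411959645 384081989841/8239192900]; tr = 96020397/979690, det = 96059601/979690000
solving λ² − 96020397/979690·λ + 96059601/979690000 = 0 gives λ = 9801/100, 9801/9796900
κ = σ_max/σ_min = (99/10)/(99/3130) = 313.0000

313.0000


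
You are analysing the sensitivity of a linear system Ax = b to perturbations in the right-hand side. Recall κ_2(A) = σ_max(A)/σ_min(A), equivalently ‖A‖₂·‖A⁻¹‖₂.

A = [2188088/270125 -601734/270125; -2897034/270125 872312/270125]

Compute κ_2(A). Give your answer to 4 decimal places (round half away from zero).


AᵀA = [527221403716/2918700625 -153750578688/2918700625; -153750578688/2918700625 44920481284/2918700625]; tr = 915427016/4669921, det = 24010000/4669921
char-poly roots: 196 and 122500/4669921
κ = σ_max/σ_min = 14/(350/2161) = 86.4400

86.4400


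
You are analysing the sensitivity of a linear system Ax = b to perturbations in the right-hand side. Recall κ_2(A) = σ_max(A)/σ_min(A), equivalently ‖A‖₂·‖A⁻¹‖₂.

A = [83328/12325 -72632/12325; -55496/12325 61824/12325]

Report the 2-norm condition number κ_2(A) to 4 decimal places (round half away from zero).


AᵀA = [400934464/6076225 -75866112/1215245; -75866112/1215245 363904576/6076225]; tr = 181888/1445, det = 9834496/180625
eigenvalues of AᵀA: λ = (tr ± √(tr²−4·det))/2 = 3136/25, 3136/7225
κ_2(A) = √(λ_max/λ_min) = √((3136/25) / (3136/7225)) = 17.0000

17.0000


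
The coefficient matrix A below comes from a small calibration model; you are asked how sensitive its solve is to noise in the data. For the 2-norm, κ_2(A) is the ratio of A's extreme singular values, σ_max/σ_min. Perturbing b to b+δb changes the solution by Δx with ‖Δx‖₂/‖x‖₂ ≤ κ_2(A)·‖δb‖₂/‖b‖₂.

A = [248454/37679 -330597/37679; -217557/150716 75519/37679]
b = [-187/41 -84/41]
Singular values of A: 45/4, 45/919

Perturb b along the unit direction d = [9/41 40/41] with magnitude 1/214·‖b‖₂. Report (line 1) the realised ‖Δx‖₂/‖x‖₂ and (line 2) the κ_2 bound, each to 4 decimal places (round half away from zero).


0.0078
1.0736

σ_max = 45/4, σ_min = 45/919
κ = σ_max/σ_min = (45/4)/(45/919) = 229.7500
bound on ‖Δx‖/‖x‖: κ·ε = 229.7500·1/214 = 1.0736
solve Ax = b  →  x = [-49.2267 -36.4756]
2-norm of b is 5.0000; of x, 61.2677
re-solving with b+δb shifts x by Δx of norm 0.4772
relative error = 0.0078
tightness: 0.0078 against a bound of 1.0736 (unrounded ratio ≈ 0.0073)


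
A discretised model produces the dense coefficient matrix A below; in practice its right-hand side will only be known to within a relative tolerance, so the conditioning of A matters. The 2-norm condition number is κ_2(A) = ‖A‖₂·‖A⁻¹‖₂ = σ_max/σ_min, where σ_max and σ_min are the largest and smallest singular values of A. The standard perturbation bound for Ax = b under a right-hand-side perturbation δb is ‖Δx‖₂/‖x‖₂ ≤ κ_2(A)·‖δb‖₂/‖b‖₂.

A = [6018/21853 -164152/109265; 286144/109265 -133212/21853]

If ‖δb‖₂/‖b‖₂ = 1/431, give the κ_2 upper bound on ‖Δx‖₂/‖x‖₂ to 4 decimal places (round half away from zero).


form AᵀA = [3788212/546325 -1789488/109265; -1789488/109265 21533968/546325] with trace 389572/8405 and determinant 5345344/1050625
eigenvalues of AᵀA: λ = (tr ± √(tr²−4·det))/2 = 1156/25, 4624/42025
κ_2(A) = √(λ_max/λ_min) = √((1156/25) / (4624/42025)) = 20.5000
κ_2(A)·‖δb‖/‖b‖ = 0.0476

0.0476


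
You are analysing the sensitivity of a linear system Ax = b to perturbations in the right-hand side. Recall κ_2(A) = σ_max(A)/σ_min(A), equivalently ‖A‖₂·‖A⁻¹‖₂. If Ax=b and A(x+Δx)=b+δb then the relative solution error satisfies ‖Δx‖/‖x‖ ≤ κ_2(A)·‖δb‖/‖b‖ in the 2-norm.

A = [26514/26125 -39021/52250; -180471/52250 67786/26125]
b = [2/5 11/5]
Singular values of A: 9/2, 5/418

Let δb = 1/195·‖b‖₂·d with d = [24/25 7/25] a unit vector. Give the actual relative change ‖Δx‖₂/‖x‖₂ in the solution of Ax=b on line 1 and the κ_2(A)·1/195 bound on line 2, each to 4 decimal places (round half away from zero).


0.0115
1.9292

from the listed singular values, σ₁ = 9/2, σ_n = 5/418
condition number: (9/2) ÷ (5/418) = 376.2000
perturbation bound = 376.2000·1/195 = 1.9292
solve Ax = b  →  x = [49.8044 67.1467]
‖b‖₂ = 2.2361 and ‖x‖₂ = 83.6012
re-solving with b+δb shifts x by Δx of norm 0.9586
dividing the unrounded norms, ‖Δx‖/‖x‖ = 0.0115
tightness: 0.0115 against a bound of 1.9292 (unrounded ratio ≈ 0.0059)


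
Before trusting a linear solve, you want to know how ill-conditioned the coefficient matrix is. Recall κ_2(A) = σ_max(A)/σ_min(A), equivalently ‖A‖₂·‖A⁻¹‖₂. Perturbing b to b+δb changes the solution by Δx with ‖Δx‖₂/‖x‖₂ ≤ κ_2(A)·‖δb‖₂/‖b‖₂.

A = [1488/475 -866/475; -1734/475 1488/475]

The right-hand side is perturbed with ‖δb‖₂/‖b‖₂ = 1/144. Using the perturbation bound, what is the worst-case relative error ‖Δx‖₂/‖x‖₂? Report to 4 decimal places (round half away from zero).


AᵀA = [208836/9025 -154752/9025; -154752/9025 118564/9025]; tr = 13096/361, det = 3600/361
char-poly roots: 36 and 100/361
κ_2(A) = √(λ_max/λ_min) = √(36 / (100/361)) = 11.4000
κ_2(A)·‖δb‖/‖b‖ = 0.0792

0.0792


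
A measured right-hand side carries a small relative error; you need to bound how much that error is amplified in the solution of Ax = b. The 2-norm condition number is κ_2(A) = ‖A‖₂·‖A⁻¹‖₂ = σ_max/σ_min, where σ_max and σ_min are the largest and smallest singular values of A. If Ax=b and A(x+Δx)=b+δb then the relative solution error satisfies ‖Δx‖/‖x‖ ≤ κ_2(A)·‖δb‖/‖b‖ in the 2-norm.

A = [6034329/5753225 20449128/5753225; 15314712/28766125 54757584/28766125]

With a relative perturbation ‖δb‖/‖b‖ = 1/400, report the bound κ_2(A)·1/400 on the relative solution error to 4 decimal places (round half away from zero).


0.4230

form AᵀA = [3961482926121/2863287015625 13576179175272/2863287015625; 13576179175272/2863287015625 46548664029504/2863287015625] with trace 80816235129/4581259225 and determinant 49787136/4581259225
char-poly roots: 441/25 and 112896/183250369
κ = σ_max/σ_min = (21/5)/(336/13537) = 169.2125
worst-case relative error ≤ 169.2125 × 1/400 = 0.4230


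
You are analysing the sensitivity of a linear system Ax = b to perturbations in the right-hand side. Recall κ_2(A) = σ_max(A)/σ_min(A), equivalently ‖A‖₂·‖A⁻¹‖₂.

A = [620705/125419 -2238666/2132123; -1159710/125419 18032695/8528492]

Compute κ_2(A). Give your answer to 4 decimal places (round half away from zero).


M = AᵀA = [1730201981125/15729925561 -778555924605/31459851122; -778555924605/31459851122 1402643931889/251678808976]. tr(M)=17302721969/149719696, det(M)=85470025/149719696
char-poly roots: 1849/16 and 46225/9357481
κ_2(A) = √(λ_max/λ_min) = √((1849/16) / (46225/9357481)) = 152.9500

152.9500


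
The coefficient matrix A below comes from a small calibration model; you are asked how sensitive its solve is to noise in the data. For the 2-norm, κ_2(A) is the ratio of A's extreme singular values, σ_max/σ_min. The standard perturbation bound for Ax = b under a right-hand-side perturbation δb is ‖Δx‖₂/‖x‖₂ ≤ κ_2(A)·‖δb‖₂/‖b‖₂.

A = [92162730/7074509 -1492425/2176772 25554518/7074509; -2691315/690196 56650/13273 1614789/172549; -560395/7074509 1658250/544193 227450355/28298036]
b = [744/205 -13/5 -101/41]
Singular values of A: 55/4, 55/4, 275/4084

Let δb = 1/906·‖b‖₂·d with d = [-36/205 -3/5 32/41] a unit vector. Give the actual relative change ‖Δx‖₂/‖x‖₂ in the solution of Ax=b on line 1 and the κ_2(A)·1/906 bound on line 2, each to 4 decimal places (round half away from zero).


0.0056
0.2254

σ_max = 55/4, σ_min = 275/4084
κ = σ_max/σ_min = (55/4)/(275/4084) = 204.2000
κ_2(A)·‖δb‖/‖b‖ = 0.2254
solve Ax = b  →  x = [2.5016 13.5966 -5.4365]
‖b‖₂ = 5.0990 and ‖x‖₂ = 14.8554
with δb = [-0.0010 -0.0034 0.0044], A·Δx = δb → ‖Δx‖ = 0.0836
realised ‖Δx‖/‖x‖ = 0.0056
tightness: 0.0056 against a bound of 0.2254 (unrounded ratio ≈ 0.0250)


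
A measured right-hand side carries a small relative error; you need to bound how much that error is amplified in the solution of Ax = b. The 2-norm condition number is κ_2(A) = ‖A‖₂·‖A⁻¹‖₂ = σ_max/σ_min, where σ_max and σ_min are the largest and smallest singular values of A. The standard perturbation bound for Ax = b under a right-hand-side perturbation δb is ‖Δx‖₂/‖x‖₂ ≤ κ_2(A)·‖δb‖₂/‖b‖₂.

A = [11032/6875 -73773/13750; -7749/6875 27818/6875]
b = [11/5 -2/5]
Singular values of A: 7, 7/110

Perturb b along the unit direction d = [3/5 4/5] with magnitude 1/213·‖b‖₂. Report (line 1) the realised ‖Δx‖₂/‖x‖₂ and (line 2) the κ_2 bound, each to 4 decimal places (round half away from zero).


0.0105
0.5164

from the listed singular values, σ₁ = 7, σ_n = 7/110
κ_2(A) = 7 / (7/110) = 110.0000
worst-case relative error ≤ 110.0000 × 1/213 = 0.5164
solve Ax = b  →  x = [15.1657 4.1257]
‖b‖₂ = 2.2361 and ‖x‖₂ = 15.7169
re-solving with b+δb shifts x by Δx of norm 0.1650
realised ‖Δx‖/‖x‖ = 0.0105
tightness: 0.0105 against a bound of 0.5164 (unrounded ratio ≈ 0.0203)


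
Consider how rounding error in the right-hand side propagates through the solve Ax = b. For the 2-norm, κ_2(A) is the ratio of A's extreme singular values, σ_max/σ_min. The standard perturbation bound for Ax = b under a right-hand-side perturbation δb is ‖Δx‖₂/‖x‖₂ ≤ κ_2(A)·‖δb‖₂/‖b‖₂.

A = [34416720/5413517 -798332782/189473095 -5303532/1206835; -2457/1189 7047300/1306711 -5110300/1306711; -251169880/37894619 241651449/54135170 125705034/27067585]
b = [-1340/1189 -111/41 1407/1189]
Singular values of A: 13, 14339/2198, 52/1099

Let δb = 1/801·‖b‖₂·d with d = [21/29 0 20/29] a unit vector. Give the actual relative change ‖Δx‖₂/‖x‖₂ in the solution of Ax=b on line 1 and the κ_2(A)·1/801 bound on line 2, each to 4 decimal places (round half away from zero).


σ_max = 13, σ_min = 52/1099
κ_2(A) = 13 / (52/1099) = 274.7500
bound on ‖Δx‖/‖x‖: κ·ε = 274.7500·1/801 = 0.3430
solve Ax = b  →  x = [-0.0557 -0.2335 0.3997]
‖b‖₂ = 3.1623 and ‖x‖₂ = 0.4663
δb = ε·‖b‖·d = [0.0029 0.0000 0.0027]; solving A·Δx = δb gives ‖Δx‖ = 0.0834
relative error = 0.1790
tightness: 0.1790 against a bound of 0.3430 (unrounded ratio ≈ 0.5217)

0.1790
0.3430


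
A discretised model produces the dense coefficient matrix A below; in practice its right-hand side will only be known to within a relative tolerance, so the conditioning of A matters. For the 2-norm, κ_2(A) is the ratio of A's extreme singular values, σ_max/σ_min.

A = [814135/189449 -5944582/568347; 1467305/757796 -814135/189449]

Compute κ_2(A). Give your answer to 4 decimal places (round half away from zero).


84.0750

form AᵀA = [75491341625/3397957264 -135754568845/2548467948; -135754568845/2548467948 244398800821/1911350961] with trace 27158596969/180956304 and determinant 144120025/45239076
eigenvalues of AᵀA: λ = (tr ± √(tr²−4·det))/2 = 2401/16, 240100/11309769
κ = σ_max/σ_min = (49/4)/(490/3363) = 84.0750


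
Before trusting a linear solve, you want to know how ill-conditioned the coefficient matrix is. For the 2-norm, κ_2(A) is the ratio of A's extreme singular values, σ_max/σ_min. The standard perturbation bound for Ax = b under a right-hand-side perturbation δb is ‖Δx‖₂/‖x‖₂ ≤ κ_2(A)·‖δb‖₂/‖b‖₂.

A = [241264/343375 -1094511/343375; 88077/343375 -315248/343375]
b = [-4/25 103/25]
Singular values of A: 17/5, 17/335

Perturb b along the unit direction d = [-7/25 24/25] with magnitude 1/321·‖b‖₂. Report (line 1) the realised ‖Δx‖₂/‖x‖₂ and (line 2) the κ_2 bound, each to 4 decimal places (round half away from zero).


0.0032
0.2087

σ_max = 17/5, σ_min = 17/335
κ = σ_max/σ_min = (17/5)/(17/335) = 67.0000
κ_2(A)·‖δb‖/‖b‖ = 0.2087
solve Ax = b  →  x = [76.9656 17.0158]
‖b‖ = 4.1231, ‖x‖ = 78.8241
δb = ε·‖b‖·d = [-0.0036 0.0123]; solving A·Δx = δb gives ‖Δx‖ = 0.2531
realised ‖Δx‖/‖x‖ = 0.0032
tightness: 0.0032 against a bound of 0.2087 (unrounded ratio ≈ 0.0154)


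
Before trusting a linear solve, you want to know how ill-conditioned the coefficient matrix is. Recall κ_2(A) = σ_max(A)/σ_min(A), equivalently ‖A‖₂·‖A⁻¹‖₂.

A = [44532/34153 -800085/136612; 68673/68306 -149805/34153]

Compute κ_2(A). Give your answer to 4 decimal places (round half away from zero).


333.2000

M = AᵀA = [12648377025/4665709636 -28102251375/2332854818; -28102251375/2332854818 999200615625/18662838544]. tr(M)=624505725/11102224, det(M)=1265625/44408896
char-poly roots: 225/4 and 5625/11102224
so κ_2 = √((225/4) / (5625/11102224)) = 333.2000


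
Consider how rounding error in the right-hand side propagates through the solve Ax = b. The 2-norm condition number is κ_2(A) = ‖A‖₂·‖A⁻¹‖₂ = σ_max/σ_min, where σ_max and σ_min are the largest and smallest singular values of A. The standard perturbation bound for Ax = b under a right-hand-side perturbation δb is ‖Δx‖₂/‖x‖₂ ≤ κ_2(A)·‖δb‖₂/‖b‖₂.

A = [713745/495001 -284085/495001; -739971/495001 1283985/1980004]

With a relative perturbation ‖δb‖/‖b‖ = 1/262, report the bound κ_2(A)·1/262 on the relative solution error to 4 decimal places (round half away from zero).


M = AᵀA = [1256824026/291350761 -2094136335/1165403044; -2094136335/1165403044 3495702825/4661612176]. tr(M)=139673889/27583504, det(M)=164025/27583504
char-poly roots: 81/16 and 2025/1723969
so κ_2 = √((81/16) / (2025/1723969)) = 65.6500
worst-case relative error ≤ 65.6500 × 1/262 = 0.2506

0.2506


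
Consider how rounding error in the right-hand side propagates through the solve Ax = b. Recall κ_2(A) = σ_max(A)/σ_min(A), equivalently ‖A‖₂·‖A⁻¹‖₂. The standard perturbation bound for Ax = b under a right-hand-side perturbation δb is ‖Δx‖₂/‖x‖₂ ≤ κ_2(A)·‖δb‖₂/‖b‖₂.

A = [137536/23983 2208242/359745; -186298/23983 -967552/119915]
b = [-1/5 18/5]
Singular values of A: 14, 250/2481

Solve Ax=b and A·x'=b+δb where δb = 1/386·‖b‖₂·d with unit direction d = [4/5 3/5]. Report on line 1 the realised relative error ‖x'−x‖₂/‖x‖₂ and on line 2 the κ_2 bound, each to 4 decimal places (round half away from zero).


0.0047
0.3599

from the listed singular values, σ₁ = 14, σ_n = 250/2481
κ = σ_max/σ_min = 14/(250/2481) = 138.9360
bound on ‖Δx‖/‖x‖: κ·ε = 138.9360·1/386 = 0.3599
solve Ax = b  →  x = [-14.5205 13.5331]
‖b‖₂ = 3.6056 and ‖x‖₂ = 19.8492
Δx = A⁻¹·δb where δb = 1/386·3.6056·d; ‖Δx‖ = 0.0927
dividing the unrounded norms, ‖Δx‖/‖x‖ = 0.0047
tightness: 0.0047 against a bound of 0.3599 (unrounded ratio ≈ 0.0130)


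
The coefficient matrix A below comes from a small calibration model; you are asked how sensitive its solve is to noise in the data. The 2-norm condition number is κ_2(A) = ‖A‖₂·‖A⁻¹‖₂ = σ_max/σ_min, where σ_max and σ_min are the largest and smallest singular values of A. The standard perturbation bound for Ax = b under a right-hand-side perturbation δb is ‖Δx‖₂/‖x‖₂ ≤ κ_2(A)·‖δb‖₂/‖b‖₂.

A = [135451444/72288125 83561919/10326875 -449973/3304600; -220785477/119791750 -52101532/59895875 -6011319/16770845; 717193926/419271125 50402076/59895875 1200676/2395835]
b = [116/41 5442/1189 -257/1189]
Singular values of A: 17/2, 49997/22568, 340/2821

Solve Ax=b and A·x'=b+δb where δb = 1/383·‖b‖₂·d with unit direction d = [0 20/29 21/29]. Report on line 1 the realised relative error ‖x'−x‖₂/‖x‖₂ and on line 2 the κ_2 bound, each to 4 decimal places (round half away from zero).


0.0047
0.1841

largest singular value 17/2, smallest 340/2821
κ_2(A) = (17/2) / (340/2821) = 70.5250
bound on ‖Δx‖/‖x‖: κ·ε = 70.5250·1/383 = 0.1841
solve Ax = b  →  x = [-8.2889 2.6627 23.3900]
2-norm of b is 5.3852; of x, 24.9577
δb = ε·‖b‖·d = [0.0000 0.0097 0.0102]; solving A·Δx = δb gives ‖Δx‖ = 0.1167
relative error = 0.0047
tightness: 0.0047 against a bound of 0.1841 (unrounded ratio ≈ 0.0254)


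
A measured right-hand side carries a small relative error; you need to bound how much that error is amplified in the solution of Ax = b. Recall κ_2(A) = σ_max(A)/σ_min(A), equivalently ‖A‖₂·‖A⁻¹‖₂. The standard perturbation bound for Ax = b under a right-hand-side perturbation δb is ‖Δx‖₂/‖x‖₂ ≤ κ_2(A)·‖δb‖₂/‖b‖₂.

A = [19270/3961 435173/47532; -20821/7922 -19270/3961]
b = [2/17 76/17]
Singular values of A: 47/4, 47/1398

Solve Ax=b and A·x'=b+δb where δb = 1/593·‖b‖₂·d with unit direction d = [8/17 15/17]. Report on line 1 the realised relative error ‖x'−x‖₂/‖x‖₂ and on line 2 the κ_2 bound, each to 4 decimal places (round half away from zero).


from the listed singular values, σ₁ = 47/4, σ_n = 47/1398
condition number: (47/4) ÷ (47/1398) = 349.5000
bound on ‖Δx‖/‖x‖: κ·ε = 349.5000·1/593 = 0.5894
solve Ax = b  →  x = [-105.0613 55.8398]
2-norm of b is 4.4721; of x, 118.9788
with δb = [0.0035 0.0067], A·Δx = δb → ‖Δx‖ = 0.2243
realised ‖Δx‖/‖x‖ = 0.0019
realised/bound (from unrounded values) ≈ 0.0032

0.0019
0.5894


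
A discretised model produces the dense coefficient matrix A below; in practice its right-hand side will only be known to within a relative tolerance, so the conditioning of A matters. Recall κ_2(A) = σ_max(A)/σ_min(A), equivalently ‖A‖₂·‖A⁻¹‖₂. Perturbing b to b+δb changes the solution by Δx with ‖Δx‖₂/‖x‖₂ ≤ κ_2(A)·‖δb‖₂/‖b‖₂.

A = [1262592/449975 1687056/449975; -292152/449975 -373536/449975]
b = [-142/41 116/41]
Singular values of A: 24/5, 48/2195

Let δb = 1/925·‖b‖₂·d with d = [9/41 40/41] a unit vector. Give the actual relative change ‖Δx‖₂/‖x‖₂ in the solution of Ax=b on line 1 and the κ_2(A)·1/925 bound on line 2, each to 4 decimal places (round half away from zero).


0.0024
0.2373

largest singular value 24/5, smallest 48/2195
condition number: (24/5) ÷ (48/2195) = 219.5000
worst-case relative error ≤ 219.5000 × 1/925 = 0.2373
solve Ax = b  →  x = [-73.6667 54.2083]
2-norm of b is 4.4721; of x, 91.4621
with δb = [0.0011 0.0047], A·Δx = δb → ‖Δx‖ = 0.2211
realised ‖Δx‖/‖x‖ = 0.0024
tightness: 0.0024 against a bound of 0.2373 (unrounded ratio ≈ 0.0102)


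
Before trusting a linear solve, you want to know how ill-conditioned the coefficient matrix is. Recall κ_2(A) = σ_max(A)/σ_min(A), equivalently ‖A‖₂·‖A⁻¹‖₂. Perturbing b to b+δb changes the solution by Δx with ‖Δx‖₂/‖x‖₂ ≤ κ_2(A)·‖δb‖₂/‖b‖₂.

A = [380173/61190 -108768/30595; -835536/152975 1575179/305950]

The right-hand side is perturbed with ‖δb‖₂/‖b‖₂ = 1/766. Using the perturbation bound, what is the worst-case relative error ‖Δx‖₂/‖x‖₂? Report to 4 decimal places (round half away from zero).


AᵀA = [7616848249/111302500 -1397077992/27825625; -1397077992/27825625 4356999601/111302500]; tr = 239476957/2226050, det = 112550881/712336
λ_max, λ_min = (239476957/2226050 ± √13554353581463556/1238824650625)/2 = 10609/100, 265225/178084
κ_2(A) = √(λ_max/λ_min) = √((10609/100) / (265225/178084)) = 8.4400
worst-case relative error ≤ 8.4400 × 1/766 = 0.0110

0.0110


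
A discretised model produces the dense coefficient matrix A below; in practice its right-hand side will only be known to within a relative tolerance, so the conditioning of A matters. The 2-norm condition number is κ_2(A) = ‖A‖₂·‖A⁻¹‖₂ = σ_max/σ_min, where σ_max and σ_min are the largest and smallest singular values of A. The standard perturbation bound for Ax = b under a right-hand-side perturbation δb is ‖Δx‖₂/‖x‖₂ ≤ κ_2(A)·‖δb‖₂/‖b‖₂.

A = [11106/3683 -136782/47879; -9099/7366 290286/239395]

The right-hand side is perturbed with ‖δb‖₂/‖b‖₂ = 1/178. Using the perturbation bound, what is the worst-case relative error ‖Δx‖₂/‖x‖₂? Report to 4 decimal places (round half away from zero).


0.8919

M = AᵀA = [576164745/54257956 -685858509/67822445; -685858509/67822445 3266265384/339112225]. tr(M)=32662521/1612900, det(M)=6561/403225
eigenvalues of AᵀA: λ = (tr ± √(tr²−4·det))/2 = 81/4, 324/403225
so κ_2 = √((81/4) / (324/403225)) = 158.7500
perturbation bound = 158.7500·1/178 = 0.8919


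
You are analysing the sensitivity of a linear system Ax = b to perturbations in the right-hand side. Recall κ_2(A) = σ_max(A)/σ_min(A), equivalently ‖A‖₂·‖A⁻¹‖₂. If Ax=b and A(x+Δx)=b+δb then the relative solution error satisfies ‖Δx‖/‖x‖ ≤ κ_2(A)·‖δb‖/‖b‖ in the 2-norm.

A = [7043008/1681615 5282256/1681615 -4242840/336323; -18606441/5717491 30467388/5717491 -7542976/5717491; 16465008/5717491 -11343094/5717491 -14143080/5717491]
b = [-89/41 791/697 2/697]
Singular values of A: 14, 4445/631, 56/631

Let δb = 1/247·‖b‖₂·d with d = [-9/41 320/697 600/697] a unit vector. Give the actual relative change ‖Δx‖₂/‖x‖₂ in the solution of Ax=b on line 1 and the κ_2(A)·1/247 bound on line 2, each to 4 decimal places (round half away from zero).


0.0099
0.6387

σ_max = 14, σ_min = 56/631
κ_2(A) = 14 / (56/631) = 157.7500
κ_2(A)·‖δb‖/‖b‖ = 0.6387
solve Ax = b  →  x = [8.1917 6.3213 4.4657]
‖b‖₂ = 2.4495 and ‖x‖₂ = 11.2697
with δb = [-0.0022 0.0046 0.0085], A·Δx = δb → ‖Δx‖ = 0.1117
realised ‖Δx‖/‖x‖ = 0.0099
tightness: 0.0099 against a bound of 0.6387 (unrounded ratio ≈ 0.0155)


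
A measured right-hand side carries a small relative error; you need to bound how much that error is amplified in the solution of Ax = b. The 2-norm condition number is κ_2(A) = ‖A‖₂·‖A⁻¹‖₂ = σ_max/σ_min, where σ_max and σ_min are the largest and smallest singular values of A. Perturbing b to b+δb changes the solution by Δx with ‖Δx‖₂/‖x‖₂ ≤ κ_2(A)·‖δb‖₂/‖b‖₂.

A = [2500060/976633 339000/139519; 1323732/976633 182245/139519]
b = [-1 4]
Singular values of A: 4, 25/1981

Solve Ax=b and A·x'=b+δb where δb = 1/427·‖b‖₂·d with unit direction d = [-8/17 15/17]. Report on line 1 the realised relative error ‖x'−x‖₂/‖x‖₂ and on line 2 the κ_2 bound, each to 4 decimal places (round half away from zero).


0.0024
0.7423

largest singular value 4, smallest 25/1981
κ = σ_max/σ_min = 4/(25/1981) = 316.9600
perturbation bound = 316.9600·1/427 = 0.7423
solve Ax = b  →  x = [-218.4121 229.6952]
‖b‖₂ = 4.1231 and ‖x‖₂ = 316.9601
Δx = A⁻¹·δb where δb = 1/427·4.1231·d; ‖Δx‖ = 0.7651
relative error = 0.0024
tightness: 0.0024 against a bound of 0.7423 (unrounded ratio ≈ 0.0033)
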